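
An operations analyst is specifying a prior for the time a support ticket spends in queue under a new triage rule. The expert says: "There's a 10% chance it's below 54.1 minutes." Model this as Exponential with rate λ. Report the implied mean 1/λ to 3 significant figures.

mean ≈ 513 minutes

P(T < 54.1) = 1 − e^(−λ·54.1) = 0.1, so λ = −ln(1−0.1)/54.1 = −ln(0.9)/54.1 = 0.00195.
Mean = 1/λ = 513 minutes.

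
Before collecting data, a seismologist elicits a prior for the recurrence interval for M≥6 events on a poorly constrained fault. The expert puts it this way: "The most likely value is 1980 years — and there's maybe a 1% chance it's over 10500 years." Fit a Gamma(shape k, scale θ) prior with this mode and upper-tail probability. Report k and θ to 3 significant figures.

k ≈ 2.38, θ ≈ 1430

Gamma(k,θ) with k>1 has mode (k−1)θ, so θ = 1980/(k−1).
Need P(X < 10500) = 0.99 with θ tied to k this way. Start at k = 2, θ = 1980: P(X<10500) ≈ 0.969.
Too low — raise k to concentrate. Iterating converges to k ≈ 2.38.
Then θ = 1980/(2.38−1) ≈ 1430.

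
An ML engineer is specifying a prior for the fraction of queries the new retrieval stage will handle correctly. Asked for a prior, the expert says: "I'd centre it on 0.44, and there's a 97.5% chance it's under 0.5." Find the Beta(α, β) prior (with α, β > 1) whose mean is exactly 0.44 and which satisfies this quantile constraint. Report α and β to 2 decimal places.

With mean 0.44 fixed, write α = 0.44s, β = 0.56s where s = α+β.
Need P(θ < 0.5) = 0.975 under Beta(0.44s, 0.56s). Normal approximation: (q−m)/√(m(1−m)/s) ≈ z_{0.975} = 1.96, so s ≈ 0.44·0.56·(1.96)²/(0.5−0.44)² = 262.9.
At s = 262.9: P(θ<0.5) ≈ 0.974. Adjusting to match 0.975 gives s ≈ 265.29.
So α = 0.44·265.29 ≈ 116.73, β = 0.56·265.29 ≈ 148.56.

α ≈ 116.73, β ≈ 148.56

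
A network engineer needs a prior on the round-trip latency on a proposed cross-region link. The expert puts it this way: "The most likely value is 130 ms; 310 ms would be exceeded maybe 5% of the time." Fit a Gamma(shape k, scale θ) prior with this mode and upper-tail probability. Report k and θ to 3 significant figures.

Gamma(k,θ) with k>1 has mode (k−1)θ, so θ = 130/(k−1).
Need P(X < 310) = 0.95 with θ tied to k this way. Start at k = 2, θ = 130: P(X<310) ≈ 0.688.
Too low — raise k to concentrate. Iterating converges to k ≈ 4.61.
Then θ = 130/(4.61−1) ≈ 36.

k ≈ 4.61, θ ≈ 36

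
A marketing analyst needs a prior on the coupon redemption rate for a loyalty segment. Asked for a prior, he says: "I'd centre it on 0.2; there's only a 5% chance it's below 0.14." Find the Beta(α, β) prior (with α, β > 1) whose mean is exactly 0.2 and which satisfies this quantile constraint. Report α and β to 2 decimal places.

With mean 0.2 fixed, write α = 0.2s, β = 0.8s where s = α+β.
Need P(θ < 0.14) = 0.05 under Beta(0.2s, 0.8s). Normal approximation: (q−m)/√(m(1−m)/s) ≈ z_{0.05} = -1.64, so s ≈ 0.2·0.8·(-1.64)²/(0.14−0.2)² = 120.2.
At s = 120.2: P(θ<0.14) ≈ 0.040. Adjusting to match 0.05 gives s ≈ 106.97.
So α = 0.2·106.97 ≈ 21.39, β = 0.8·106.97 ≈ 85.58.

α ≈ 21.39, β ≈ 85.58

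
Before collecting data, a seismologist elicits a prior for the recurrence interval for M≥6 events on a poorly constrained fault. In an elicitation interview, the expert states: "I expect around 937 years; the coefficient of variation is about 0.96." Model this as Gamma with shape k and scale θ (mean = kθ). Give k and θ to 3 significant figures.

For Gamma(k, scale θ): mean = kθ, variance = kθ², so CV = 1/√k.
CV = 0.96, hence k = 1/CV² = 1.09.
Then θ = mean/k = 937/1.09 = 864.

k ≈ 1.09, θ ≈ 864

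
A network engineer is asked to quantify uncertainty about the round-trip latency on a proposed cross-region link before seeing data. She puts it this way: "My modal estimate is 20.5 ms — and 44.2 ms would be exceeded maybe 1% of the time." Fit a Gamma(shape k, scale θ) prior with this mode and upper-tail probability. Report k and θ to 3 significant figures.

Gamma(k,θ) with k>1 has mode (k−1)θ, so θ = 20.5/(k−1).
Need P(X < 44.2) = 0.99 with θ tied to k this way. Start at k = 2, θ = 20.5: P(X<44.2) ≈ 0.635.
Too low — raise k to concentrate. Iterating converges to k ≈ 9.2.
Then θ = 20.5/(9.2−1) ≈ 2.5.

k ≈ 9.2, θ ≈ 2.5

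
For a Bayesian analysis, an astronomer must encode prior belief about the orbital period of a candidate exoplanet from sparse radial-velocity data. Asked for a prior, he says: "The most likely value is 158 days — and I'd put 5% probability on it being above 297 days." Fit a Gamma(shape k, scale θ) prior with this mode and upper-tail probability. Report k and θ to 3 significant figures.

Gamma(k,θ) with k>1 has mode (k−1)θ, so θ = 158/(k−1).
Need P(X < 297) = 0.95 with θ tied to k this way. Start at k = 2, θ = 158: P(X<297) ≈ 0.560.
Too low — raise k to concentrate. Iterating converges to k ≈ 7.98.
Then θ = 158/(7.98−1) ≈ 22.6.

k ≈ 7.98, θ ≈ 22.6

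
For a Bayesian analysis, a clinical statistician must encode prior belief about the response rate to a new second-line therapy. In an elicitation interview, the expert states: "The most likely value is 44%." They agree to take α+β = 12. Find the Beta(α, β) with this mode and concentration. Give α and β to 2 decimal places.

α = 5.40, β = 6.60

For α,β > 1 the Beta mode is (α−1)/(α+β−2). With α+β = 12, the mode is (α−1)/10.
Set (α−1)/10 = 0.44 → α = 1 + 0.44·10 = 5.40.
β = 12 − α = 6.60.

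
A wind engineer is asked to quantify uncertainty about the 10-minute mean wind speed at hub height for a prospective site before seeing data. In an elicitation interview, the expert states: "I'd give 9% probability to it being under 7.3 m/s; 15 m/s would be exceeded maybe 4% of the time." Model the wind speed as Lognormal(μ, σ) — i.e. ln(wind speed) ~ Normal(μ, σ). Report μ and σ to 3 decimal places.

If T ~ Lognormal(μ,σ) then ln T ~ Normal(μ,σ), so the p-quantile of ln T is μ + z_p·σ.
ln(7.3) = 1.988 and ln(15) = 2.708; z_{0.09} = -1.341, z_{0.96} = 1.751.
σ = (2.708 − 1.988)/(1.751 − (-1.341)) = 0.233.
μ = 1.988 − (-1.341)·0.233 = 2.300.

μ ≈ 2.300, σ ≈ 0.233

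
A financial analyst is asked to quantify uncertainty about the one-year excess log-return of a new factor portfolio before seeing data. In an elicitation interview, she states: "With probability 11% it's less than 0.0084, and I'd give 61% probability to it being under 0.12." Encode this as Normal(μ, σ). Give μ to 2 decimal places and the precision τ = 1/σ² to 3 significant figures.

The p-quantile of Normal(μ,σ) is μ + z_p·σ, with z_{0.11} = -1.227 and z_{0.61} = 0.2793.
Eliminate σ: μ = (z₂·x₁ − z₁·x₂)/(z₂ − z₁) = (0.2793·0.0084 − (-1.227)·0.12)/1.506 = 0.10.
Then σ = (x₂ − x₁)/(z₂ − z₁) = (0.12 − 0.0084)/1.506 = 0.07.
Precision τ = 1/σ² = 1/0.07411² = 182.

μ = 0.10, τ = 182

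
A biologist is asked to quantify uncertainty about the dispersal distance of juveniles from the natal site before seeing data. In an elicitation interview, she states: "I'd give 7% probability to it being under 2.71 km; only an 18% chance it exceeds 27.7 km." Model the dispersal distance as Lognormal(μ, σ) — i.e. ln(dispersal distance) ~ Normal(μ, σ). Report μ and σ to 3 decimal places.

μ ≈ 2.432, σ ≈ 0.972

If T ~ Lognormal(μ,σ) then ln T ~ Normal(μ,σ), so the p-quantile of ln T is μ + z_p·σ.
ln(2.71) = 0.9969 and ln(27.7) = 3.321; z_{0.07} = -1.476, z_{0.82} = 0.9154.
σ = (3.321 − 0.9969)/(0.9154 − (-1.476)) = 0.972.
μ = 0.9969 − (-1.476)·0.972 = 2.432.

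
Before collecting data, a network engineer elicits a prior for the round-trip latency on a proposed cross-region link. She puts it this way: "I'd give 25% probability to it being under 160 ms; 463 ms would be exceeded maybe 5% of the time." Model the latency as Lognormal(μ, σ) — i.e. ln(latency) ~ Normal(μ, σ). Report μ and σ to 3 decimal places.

μ ≈ 5.384, σ ≈ 0.458

If T ~ Lognormal(μ,σ) then ln T ~ Normal(μ,σ), so the p-quantile of ln T is μ + z_p·σ.
ln(160) = 5.075 and ln(463) = 6.138; z_{0.25} = -0.6745, z_{0.95} = 1.645.
σ = (6.138 − 5.075)/(1.645 − (-0.6745)) = 0.458.
μ = 5.075 − (-0.6745)·0.458 = 5.384.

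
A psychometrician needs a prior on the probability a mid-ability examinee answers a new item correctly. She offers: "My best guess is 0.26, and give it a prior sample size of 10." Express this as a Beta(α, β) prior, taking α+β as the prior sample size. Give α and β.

α = 2.6, β = 7.4

Under the effective-sample-size interpretation, Beta(α, β) has prior mean α/(α+β) and prior sample size α+β.
So α+β = 10 and α/(α+β) = 0.26, giving α = 0.26·10 = 2.6 and β = 10 − 2.6 = 7.4.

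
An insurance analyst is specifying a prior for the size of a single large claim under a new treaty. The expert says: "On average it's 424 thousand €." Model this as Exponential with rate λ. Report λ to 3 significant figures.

λ ≈ 0.00236

Exponential mean = 1/λ, so λ = 1/424.0 = 0.00236.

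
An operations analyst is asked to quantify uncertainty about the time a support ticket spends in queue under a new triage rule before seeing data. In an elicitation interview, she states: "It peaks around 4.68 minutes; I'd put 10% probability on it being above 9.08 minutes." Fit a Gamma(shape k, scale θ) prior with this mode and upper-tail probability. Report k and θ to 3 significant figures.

Gamma(k,θ) with k>1 has mode (k−1)θ, so θ = 4.68/(k−1).
Need P(X < 9.08) = 0.9 with θ tied to k this way. Start at k = 2, θ = 4.68: P(X<9.08) ≈ 0.578.
Too low — raise k to concentrate. Iterating converges to k ≈ 5.36.
Then θ = 4.68/(5.36−1) ≈ 1.07.

k ≈ 5.36, θ ≈ 1.07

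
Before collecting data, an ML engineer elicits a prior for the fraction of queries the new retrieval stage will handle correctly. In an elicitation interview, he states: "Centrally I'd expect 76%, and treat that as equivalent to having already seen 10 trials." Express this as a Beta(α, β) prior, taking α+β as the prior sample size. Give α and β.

Under the effective-sample-size interpretation, Beta(α, β) has prior mean α/(α+β) and prior sample size α+β.
So α+β = 10 and α/(α+β) = 0.76, giving α = 0.76·10 = 7.6 and β = 10 − 7.6 = 2.4.

α = 7.6, β = 2.4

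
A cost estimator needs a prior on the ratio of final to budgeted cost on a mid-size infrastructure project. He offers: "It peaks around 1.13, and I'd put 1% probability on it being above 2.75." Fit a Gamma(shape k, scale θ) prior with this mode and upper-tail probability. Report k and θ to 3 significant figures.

Gamma(k,θ) with k>1 has mode (k−1)θ, so θ = 1.13/(k−1).
Need P(X < 2.75) = 0.99 with θ tied to k this way. Start at k = 2, θ = 1.13: P(X<2.75) ≈ 0.699.
Too low — raise k to concentrate. Iterating converges to k ≈ 6.97.
Then θ = 1.13/(6.97−1) ≈ 0.189.

k ≈ 6.97, θ ≈ 0.189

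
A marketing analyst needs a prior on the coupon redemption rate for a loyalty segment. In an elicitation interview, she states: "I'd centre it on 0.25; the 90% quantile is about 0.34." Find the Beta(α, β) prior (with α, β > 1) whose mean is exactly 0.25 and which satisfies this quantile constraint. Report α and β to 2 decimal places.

α ≈ 9.94, β ≈ 29.81

With mean 0.25 fixed, write α = 0.25s, β = 0.75s where s = α+β.
Need P(θ < 0.34) = 0.9 under Beta(0.25s, 0.75s). Normal approximation: (q−m)/√(m(1−m)/s) ≈ z_{0.9} = 1.28, so s ≈ 0.25·0.75·(1.28)²/(0.34−0.25)² = 38.0.
At s = 38.0: P(θ<0.34) ≈ 0.895. Adjusting to match 0.9 gives s ≈ 39.75.
So α = 0.25·39.75 ≈ 9.94, β = 0.75·39.75 ≈ 29.81.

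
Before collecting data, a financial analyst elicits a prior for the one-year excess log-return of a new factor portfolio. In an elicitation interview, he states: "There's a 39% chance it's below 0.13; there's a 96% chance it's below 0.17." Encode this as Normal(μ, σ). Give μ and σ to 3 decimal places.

μ = 0.136, σ = 0.020

The p-quantile of Normal(μ,σ) is μ + z_p·σ, with z_{0.39} = -0.2793 and z_{0.96} = 1.751.
Eliminate σ: μ = (z₂·x₁ − z₁·x₂)/(z₂ − z₁) = (1.751·0.13 − (-0.2793)·0.17)/2.03 = 0.136.
Then σ = (x₂ − x₁)/(z₂ − z₁) = (0.17 − 0.13)/2.03 = 0.020.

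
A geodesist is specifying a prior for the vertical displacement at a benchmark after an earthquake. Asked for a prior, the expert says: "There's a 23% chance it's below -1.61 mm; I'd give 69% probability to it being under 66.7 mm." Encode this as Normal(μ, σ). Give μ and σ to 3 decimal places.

For Normal(μ,σ), the p-quantile is μ + z_p·σ. Here z_{0.23} = -0.7388, z_{0.69} = 0.4959.
So -1.61 = μ − 0.7388σ and 66.7 = μ + 0.4959σ.
Subtracting: σ = (66.7 − -1.61)/(0.4959 − (-0.7388)) = 55.325.
Then μ = -1.61 − (-0.7388)·55.325 = 39.267.

μ = 39.267, σ = 55.325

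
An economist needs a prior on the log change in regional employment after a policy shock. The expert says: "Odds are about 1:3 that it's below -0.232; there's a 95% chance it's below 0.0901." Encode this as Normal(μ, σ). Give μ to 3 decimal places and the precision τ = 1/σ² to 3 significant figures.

For Normal(μ,σ), the p-quantile is μ + z_p·σ. Here z_{0.25} = -0.6745, z_{0.95} = 1.645.
So -0.232 = μ − 0.6745σ and 0.0901 = μ + 1.645σ.
Subtracting: σ = (0.0901 − -0.232)/(1.645 − (-0.6745)) = 0.139.
Then μ = -0.232 − (-0.6745)·0.139 = -0.138.
Precision τ = 1/σ² = 1/0.1389² = 51.8.

μ = -0.138, τ = 51.8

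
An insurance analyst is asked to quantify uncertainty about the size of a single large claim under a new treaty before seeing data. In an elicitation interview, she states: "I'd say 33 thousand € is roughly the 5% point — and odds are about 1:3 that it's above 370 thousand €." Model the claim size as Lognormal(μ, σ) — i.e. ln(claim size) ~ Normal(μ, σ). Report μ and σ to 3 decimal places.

μ ≈ 5.211, σ ≈ 1.042

If T ~ Lognormal(μ,σ) then ln T ~ Normal(μ,σ), so the p-quantile of ln T is μ + z_p·σ.
ln(33) = 3.497 and ln(370) = 5.914; z_{0.05} = -1.645, z_{0.75} = 0.6745.
σ = (5.914 − 3.497)/(0.6745 − (-1.645)) = 1.042.
μ = 3.497 − (-1.645)·1.042 = 5.211.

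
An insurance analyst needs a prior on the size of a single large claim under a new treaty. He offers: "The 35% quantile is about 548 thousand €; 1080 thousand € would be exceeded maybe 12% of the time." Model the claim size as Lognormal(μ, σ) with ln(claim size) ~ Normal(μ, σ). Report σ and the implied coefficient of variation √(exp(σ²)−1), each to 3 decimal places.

If T ~ Lognormal(μ,σ) then ln T ~ Normal(μ,σ), so the p-quantile of ln T is μ + z_p·σ.
ln(548) = 6.306 and ln(1080) = 6.985; z_{0.35} = -0.3853, z_{0.88} = 1.175.
σ = (6.985 − 6.306)/(1.175 − (-0.3853)) = 0.435.
μ = 6.306 − (-0.3853)·0.435 = 6.474.
CV = √(exp(σ²)−1) = √(exp(0.1891)−1) = 0.456.

σ ≈ 0.435, CV ≈ 0.456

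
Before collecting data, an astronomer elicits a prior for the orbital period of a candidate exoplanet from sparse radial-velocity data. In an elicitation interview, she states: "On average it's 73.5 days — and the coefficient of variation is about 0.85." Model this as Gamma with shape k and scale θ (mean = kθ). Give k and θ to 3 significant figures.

k ≈ 1.38, θ ≈ 53.1

For Gamma(k, scale θ): mean = kθ, variance = kθ², so CV = 1/√k.
CV = 0.85, hence k = 1/CV² = 1.38.
Then θ = mean/k = 73.5/1.38 = 53.1.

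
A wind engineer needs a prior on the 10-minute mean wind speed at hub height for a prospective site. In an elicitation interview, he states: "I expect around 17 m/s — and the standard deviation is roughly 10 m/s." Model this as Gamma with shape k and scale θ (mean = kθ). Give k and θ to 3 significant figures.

k ≈ 2.89, θ ≈ 5.88

For Gamma(k, scale θ): mean = kθ, variance = kθ², so CV = 1/√k.
CV = SD/mean = 10/17 = 0.5882, hence k = 1/CV² = 2.89.
Then θ = mean/k = 17/2.89 = 5.88.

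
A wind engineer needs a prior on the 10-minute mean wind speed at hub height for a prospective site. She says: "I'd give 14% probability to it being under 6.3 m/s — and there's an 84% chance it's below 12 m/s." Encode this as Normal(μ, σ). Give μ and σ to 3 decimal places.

μ = 9.268, σ = 2.747

For Normal(μ,σ), the p-quantile is μ + z_p·σ. Here z_{0.14} = -1.08, z_{0.84} = 0.9945.
So 6.3 = μ − 1.08σ and 12 = μ + 0.9945σ.
Subtracting: σ = (12 − 6.3)/(0.9945 − (-1.08)) = 2.747.
Then μ = 6.3 − (-1.08)·2.747 = 9.268.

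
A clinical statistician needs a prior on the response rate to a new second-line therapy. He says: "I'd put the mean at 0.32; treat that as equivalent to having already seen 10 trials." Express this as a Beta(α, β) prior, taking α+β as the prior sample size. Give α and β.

Under the effective-sample-size interpretation, Beta(α, β) has prior mean α/(α+β) and prior sample size α+β.
So α+β = 10 and α/(α+β) = 0.32, giving α = 0.32·10 = 3.2 and β = 10 − 3.2 = 6.8.

α = 3.2, β = 6.8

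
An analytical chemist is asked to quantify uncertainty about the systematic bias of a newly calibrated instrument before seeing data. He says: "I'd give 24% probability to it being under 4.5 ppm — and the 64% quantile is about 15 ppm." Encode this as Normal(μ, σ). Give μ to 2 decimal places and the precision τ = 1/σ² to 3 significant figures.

μ = 11.47, τ = 0.0103

For Normal(μ,σ), the p-quantile is μ + z_p·σ. Here z_{0.24} = -0.7063, z_{0.64} = 0.3585.
So 4.5 = μ − 0.7063σ and 15 = μ + 0.3585σ.
Subtracting: σ = (15 − 4.5)/(0.3585 − (-0.7063)) = 9.86.
Then μ = 4.5 − (-0.7063)·9.86 = 11.47.
Precision τ = 1/σ² = 1/9.861² = 0.0103.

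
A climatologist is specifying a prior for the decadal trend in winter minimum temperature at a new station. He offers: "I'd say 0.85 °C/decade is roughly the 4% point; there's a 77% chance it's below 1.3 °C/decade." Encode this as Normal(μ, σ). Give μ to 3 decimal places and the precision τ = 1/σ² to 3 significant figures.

μ = 1.166, τ = 30.6

For Normal(μ,σ), the p-quantile is μ + z_p·σ. Here z_{0.04} = -1.751, z_{0.77} = 0.7388.
So 0.85 = μ − 1.751σ and 1.3 = μ + 0.7388σ.
Subtracting: σ = (1.3 − 0.85)/(0.7388 − (-1.751)) = 0.181.
Then μ = 0.85 − (-1.751)·0.181 = 1.166.
Precision τ = 1/σ² = 1/0.1808² = 30.6.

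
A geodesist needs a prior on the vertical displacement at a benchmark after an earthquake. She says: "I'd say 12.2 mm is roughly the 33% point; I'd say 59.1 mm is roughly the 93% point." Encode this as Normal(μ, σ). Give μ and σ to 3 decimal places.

μ = 22.970, σ = 24.482

The p-quantile of Normal(μ,σ) is μ + z_p·σ, with z_{0.33} = -0.4399 and z_{0.93} = 1.476.
Eliminate σ: μ = (z₂·x₁ − z₁·x₂)/(z₂ − z₁) = (1.476·12.2 − (-0.4399)·59.1)/1.916 = 22.970.
Then σ = (x₂ − x₁)/(z₂ − z₁) = (59.1 − 12.2)/1.916 = 24.482.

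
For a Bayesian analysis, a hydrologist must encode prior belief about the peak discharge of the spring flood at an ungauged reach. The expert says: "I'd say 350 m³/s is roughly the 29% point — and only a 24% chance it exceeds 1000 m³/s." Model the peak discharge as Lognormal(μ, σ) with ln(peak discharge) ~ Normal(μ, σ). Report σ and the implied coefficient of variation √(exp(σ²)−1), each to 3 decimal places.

If T ~ Lognormal(μ,σ) then ln T ~ Normal(μ,σ), so the p-quantile of ln T is μ + z_p·σ.
ln(350) = 5.858 and ln(1000) = 6.908; z_{0.29} = -0.5534, z_{0.76} = 0.7063.
σ = (6.908 − 5.858)/(0.7063 − (-0.5534)) = 0.833.
μ = 5.858 − (-0.5534)·0.833 = 6.319.
CV = √(exp(σ²)−1) = √(exp(0.6946)−1) = 1.001.

σ ≈ 0.833, CV ≈ 1.001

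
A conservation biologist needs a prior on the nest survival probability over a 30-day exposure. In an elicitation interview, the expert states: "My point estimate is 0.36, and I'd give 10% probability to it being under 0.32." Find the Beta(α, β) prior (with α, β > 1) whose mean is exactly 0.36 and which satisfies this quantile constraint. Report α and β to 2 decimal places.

With mean 0.36 fixed, write α = 0.36s, β = 0.64s where s = α+β.
Need P(θ < 0.32) = 0.1 under Beta(0.36s, 0.64s). Normal approximation: (q−m)/√(m(1−m)/s) ≈ z_{0.1} = -1.28, so s ≈ 0.36·0.64·(-1.28)²/(0.32−0.36)² = 236.5.
At s = 236.5: P(θ<0.32) ≈ 0.098. Adjusting to match 0.1 gives s ≈ 233.05.
So α = 0.36·233.05 ≈ 83.90, β = 0.64·233.05 ≈ 149.15.

α ≈ 83.90, β ≈ 149.15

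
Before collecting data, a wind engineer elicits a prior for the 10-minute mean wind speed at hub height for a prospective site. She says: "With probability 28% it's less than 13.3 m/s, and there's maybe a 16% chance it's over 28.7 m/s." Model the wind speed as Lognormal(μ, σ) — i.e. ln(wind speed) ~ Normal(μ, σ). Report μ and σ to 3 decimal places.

μ ≈ 2.872, σ ≈ 0.488

If T ~ Lognormal(μ,σ) then ln T ~ Normal(μ,σ), so the p-quantile of ln T is μ + z_p·σ.
ln(13.3) = 2.588 and ln(28.7) = 3.357; z_{0.28} = -0.5828, z_{0.84} = 0.9945.
σ = (3.357 − 2.588)/(0.9945 − (-0.5828)) = 0.488.
μ = 2.588 − (-0.5828)·0.488 = 2.872.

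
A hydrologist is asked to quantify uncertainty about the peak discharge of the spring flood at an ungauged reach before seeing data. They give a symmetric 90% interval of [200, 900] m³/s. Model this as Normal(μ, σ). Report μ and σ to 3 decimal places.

μ = 550.000, σ = 212.785

A symmetric 90% interval runs μ ± z·σ with z = 1.645.
Half-width = 350, so σ = 350/1.645 = 212.785.
μ is the interval midpoint, 550.000.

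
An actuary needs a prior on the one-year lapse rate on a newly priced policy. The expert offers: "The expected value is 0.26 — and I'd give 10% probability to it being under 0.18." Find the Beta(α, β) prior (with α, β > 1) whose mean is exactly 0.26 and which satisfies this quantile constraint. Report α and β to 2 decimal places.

α ≈ 11.95, β ≈ 34.00

With mean 0.26 fixed, write α = 0.26s, β = 0.74s where s = α+β.
Need P(θ < 0.18) = 0.1 under Beta(0.26s, 0.74s). Normal approximation: (q−m)/√(m(1−m)/s) ≈ z_{0.1} = -1.28, so s ≈ 0.26·0.74·(-1.28)²/(0.18−0.26)² = 49.4.
At s = 49.4: P(θ<0.18) ≈ 0.091. Adjusting to match 0.1 gives s ≈ 45.95.
So α = 0.26·45.95 ≈ 11.95, β = 0.74·45.95 ≈ 34.00.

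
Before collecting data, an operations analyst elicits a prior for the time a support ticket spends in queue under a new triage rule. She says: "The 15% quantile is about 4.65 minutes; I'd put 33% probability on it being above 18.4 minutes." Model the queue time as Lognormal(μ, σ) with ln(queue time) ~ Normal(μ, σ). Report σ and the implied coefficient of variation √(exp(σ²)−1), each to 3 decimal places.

If T ~ Lognormal(μ,σ) then ln T ~ Normal(μ,σ), so the p-quantile of ln T is μ + z_p·σ.
ln(4.65) = 1.537 and ln(18.4) = 2.912; z_{0.15} = -1.036, z_{0.67} = 0.4399.
σ = (2.912 − 1.537)/(0.4399 − (-1.036)) = 0.932.
μ = 1.537 − (-1.036)·0.932 = 2.502.
CV = √(exp(σ²)−1) = √(exp(0.8680)−1) = 1.176.

σ ≈ 0.932, CV ≈ 1.176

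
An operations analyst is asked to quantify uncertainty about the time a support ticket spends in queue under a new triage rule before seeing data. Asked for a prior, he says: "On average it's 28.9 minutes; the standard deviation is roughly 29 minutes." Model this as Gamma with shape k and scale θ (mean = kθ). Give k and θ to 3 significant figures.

k ≈ 0.993, θ ≈ 29.1

For Gamma(k, scale θ): mean = kθ, variance = kθ², so CV = 1/√k.
CV = SD/mean = 29/28.9 = 1.003, hence k = 1/CV² = 0.993.
Then θ = mean/k = 28.9/0.993 = 29.1.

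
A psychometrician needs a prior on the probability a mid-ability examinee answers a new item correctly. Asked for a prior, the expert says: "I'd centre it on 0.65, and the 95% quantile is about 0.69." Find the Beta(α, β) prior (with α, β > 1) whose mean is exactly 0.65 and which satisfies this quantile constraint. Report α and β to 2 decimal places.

α ≈ 243.84, β ≈ 131.30

With mean 0.65 fixed, write α = 0.65s, β = 0.35s where s = α+β.
Need P(θ < 0.69) = 0.95 under Beta(0.65s, 0.35s). Normal approximation: (q−m)/√(m(1−m)/s) ≈ z_{0.95} = 1.64, so s ≈ 0.65·0.35·(1.64)²/(0.69−0.65)² = 384.7.
At s = 384.7: P(θ<0.69) ≈ 0.952. Adjusting to match 0.95 gives s ≈ 375.14.
So α = 0.65·375.14 ≈ 243.84, β = 0.35·375.14 ≈ 131.30.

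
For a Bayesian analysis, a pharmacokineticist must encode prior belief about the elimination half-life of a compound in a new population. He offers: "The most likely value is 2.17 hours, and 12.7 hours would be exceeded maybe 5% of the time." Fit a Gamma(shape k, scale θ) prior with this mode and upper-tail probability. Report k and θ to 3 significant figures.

k ≈ 1.74, θ ≈ 2.95

Gamma(k,θ) with k>1 has mode (k−1)θ, so θ = 2.17/(k−1).
Need P(X < 12.7) = 0.95 with θ tied to k this way. Start at k = 2, θ = 2.17: P(X<12.7) ≈ 0.980.
Too high — lower k to spread out. Iterating converges to k ≈ 1.74.
Then θ = 2.17/(1.74−1) ≈ 2.95.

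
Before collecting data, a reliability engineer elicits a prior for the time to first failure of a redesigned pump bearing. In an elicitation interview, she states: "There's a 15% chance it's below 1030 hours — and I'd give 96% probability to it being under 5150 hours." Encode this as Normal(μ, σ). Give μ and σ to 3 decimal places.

For Normal(μ,σ), the p-quantile is μ + z_p·σ. Here z_{0.15} = -1.036, z_{0.96} = 1.751.
So 1030 = μ − 1.036σ and 5150 = μ + 1.751σ.
Subtracting: σ = (5150 − 1030)/(1.751 − (-1.036)) = 1478.229.
Then μ = 1030 − (-1.036)·1478.229 = 2562.086.

μ = 2562.086, σ = 1478.229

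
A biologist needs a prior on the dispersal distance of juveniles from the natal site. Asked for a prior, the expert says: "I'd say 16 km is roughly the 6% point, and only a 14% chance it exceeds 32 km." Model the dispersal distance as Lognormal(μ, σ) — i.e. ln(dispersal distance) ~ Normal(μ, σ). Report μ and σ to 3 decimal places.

If T ~ Lognormal(μ,σ) then ln T ~ Normal(μ,σ), so the p-quantile of ln T is μ + z_p·σ.
ln(16) = 2.773 and ln(32) = 3.466; z_{0.06} = -1.555, z_{0.86} = 1.08.
σ = (3.466 − 2.773)/(1.08 − (-1.555)) = 0.263.
μ = 2.773 − (-1.555)·0.263 = 3.182.

μ ≈ 3.182, σ ≈ 0.263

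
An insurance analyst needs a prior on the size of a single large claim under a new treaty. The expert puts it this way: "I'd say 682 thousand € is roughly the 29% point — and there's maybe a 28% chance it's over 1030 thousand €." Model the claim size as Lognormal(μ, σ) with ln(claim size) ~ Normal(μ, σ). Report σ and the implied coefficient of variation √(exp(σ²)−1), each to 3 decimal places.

σ ≈ 0.363, CV ≈ 0.375

If T ~ Lognormal(μ,σ) then ln T ~ Normal(μ,σ), so the p-quantile of ln T is μ + z_p·σ.
ln(682) = 6.525 and ln(1030) = 6.937; z_{0.29} = -0.5534, z_{0.72} = 0.5828.
σ = (6.937 − 6.525)/(0.5828 − (-0.5534)) = 0.363.
μ = 6.525 − (-0.5534)·0.363 = 6.726.
CV = √(exp(σ²)−1) = √(exp(0.1317)−1) = 0.375.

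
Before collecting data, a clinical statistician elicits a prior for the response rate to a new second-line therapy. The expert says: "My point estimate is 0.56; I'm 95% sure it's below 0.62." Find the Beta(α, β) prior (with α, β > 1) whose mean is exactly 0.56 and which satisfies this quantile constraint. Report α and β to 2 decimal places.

α ≈ 101.93, β ≈ 80.08

With mean 0.56 fixed, write α = 0.56s, β = 0.44s where s = α+β.
Need P(θ < 0.62) = 0.95 under Beta(0.56s, 0.44s). Normal approximation: (q−m)/√(m(1−m)/s) ≈ z_{0.95} = 1.64, so s ≈ 0.56·0.44·(1.64)²/(0.62−0.56)² = 185.2.
At s = 185.2: P(θ<0.62) ≈ 0.951. Adjusting to match 0.95 gives s ≈ 182.01.
So α = 0.56·182.01 ≈ 101.93, β = 0.44·182.01 ≈ 80.08.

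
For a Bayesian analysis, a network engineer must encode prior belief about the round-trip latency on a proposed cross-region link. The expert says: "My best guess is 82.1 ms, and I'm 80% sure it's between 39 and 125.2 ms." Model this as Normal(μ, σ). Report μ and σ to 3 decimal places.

A symmetric 80% interval runs μ ± z·σ with z = 1.282.
Half-width = 43.1, so σ = 43.1/1.282 = 33.631.
μ is the stated best guess, 82.100.

μ = 82.100, σ = 33.631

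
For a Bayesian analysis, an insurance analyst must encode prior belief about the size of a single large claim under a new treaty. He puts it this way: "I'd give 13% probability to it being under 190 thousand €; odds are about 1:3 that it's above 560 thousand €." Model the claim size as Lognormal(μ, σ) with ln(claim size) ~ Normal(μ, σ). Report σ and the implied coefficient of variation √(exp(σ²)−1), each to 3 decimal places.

If T ~ Lognormal(μ,σ) then ln T ~ Normal(μ,σ), so the p-quantile of ln T is μ + z_p·σ.
ln(190) = 5.247 and ln(560) = 6.328; z_{0.13} = -1.126, z_{0.75} = 0.6745.
σ = (6.328 − 5.247)/(0.6745 − (-1.126)) = 0.600.
μ = 5.247 − (-1.126)·0.600 = 5.923.
CV = √(exp(σ²)−1) = √(exp(0.3603)−1) = 0.659.

σ ≈ 0.600, CV ≈ 0.659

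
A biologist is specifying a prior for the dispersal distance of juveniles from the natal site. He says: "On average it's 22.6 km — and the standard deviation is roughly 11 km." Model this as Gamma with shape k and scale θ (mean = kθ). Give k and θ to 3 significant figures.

k ≈ 4.22, θ ≈ 5.35

For Gamma(k, scale θ): mean = kθ, variance = kθ², so CV = 1/√k.
CV = SD/mean = 11/22.6 = 0.4867, hence k = 1/CV² = 4.22.
Then θ = mean/k = 22.6/4.22 = 5.35.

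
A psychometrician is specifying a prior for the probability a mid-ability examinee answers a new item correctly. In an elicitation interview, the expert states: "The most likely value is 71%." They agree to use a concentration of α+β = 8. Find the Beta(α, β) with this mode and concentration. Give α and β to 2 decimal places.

For α,β > 1 the Beta mode is (α−1)/(α+β−2). With α+β = 8, the mode is (α−1)/6.
Set (α−1)/6 = 0.71 → α = 1 + 0.71·6 = 5.26.
β = 8 − α = 2.74.

α = 5.26, β = 2.74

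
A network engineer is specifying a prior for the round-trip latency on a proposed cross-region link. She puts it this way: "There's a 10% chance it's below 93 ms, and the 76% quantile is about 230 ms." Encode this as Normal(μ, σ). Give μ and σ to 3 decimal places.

For Normal(μ,σ), the p-quantile is μ + z_p·σ. Here z_{0.1} = -1.282, z_{0.76} = 0.7063.
So 93 = μ − 1.282σ and 230 = μ + 0.7063σ.
Subtracting: σ = (230 − 93)/(0.7063 − (-1.282)) = 68.919.
Then μ = 93 − (-1.282)·68.919 = 181.323.

μ = 181.323, σ = 68.919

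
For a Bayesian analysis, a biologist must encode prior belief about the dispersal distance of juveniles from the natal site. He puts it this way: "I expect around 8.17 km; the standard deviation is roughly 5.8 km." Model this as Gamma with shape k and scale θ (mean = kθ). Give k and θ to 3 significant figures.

k ≈ 1.98, θ ≈ 4.12

For Gamma(k, scale θ): mean = kθ, variance = kθ², so CV = 1/√k.
CV = SD/mean = 5.8/8.17 = 0.7099, hence k = 1/CV² = 1.98.
Then θ = mean/k = 8.17/1.98 = 4.12.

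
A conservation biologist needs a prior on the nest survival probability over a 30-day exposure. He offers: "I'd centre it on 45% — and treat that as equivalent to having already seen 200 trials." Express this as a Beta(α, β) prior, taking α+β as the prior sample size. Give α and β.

Under the effective-sample-size interpretation, Beta(α, β) has prior mean α/(α+β) and prior sample size α+β.
So α+β = 200 and α/(α+β) = 0.45, giving α = 0.45·200 = 90 and β = 200 − 90 = 110.

α = 90, β = 110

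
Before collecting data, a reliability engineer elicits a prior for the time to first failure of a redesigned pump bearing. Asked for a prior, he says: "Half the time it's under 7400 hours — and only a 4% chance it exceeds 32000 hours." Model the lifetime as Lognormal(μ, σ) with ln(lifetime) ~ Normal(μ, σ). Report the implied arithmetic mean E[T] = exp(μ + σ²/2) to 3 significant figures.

If T ~ Lognormal(μ,σ) then ln T ~ Normal(μ,σ), so the p-quantile of ln T is μ + z_p·σ.
ln(7400) = 8.909 and ln(32000) = 10.37; z_{0.5} = 0, z_{0.96} = 1.751.
σ = (10.37 − 8.909)/(1.751 − (0)) = 0.836.
μ = 8.909 − (0)·0.836 = 8.909.
E[T] = exp(μ + σ²/2) = exp(8.909 + 0.3498) = 10500 hours.

E[T] ≈ 10500 hours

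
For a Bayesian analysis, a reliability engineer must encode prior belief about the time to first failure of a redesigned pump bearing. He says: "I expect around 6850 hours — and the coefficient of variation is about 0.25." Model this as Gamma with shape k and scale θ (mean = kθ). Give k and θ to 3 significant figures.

For Gamma(k, scale θ): mean = kθ, variance = kθ², so CV = 1/√k.
CV = 0.25, hence k = 1/CV² = 16.
Then θ = mean/k = 6850/16 = 428.

k ≈ 16, θ ≈ 428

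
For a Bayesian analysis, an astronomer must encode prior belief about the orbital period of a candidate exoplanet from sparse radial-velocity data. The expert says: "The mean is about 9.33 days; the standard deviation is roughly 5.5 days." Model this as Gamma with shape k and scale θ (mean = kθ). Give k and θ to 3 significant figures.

k ≈ 2.88, θ ≈ 3.24

For Gamma(k, scale θ): mean = kθ, variance = kθ², so CV = 1/√k.
CV = SD/mean = 5.5/9.33 = 0.5895, hence k = 1/CV² = 2.88.
Then θ = mean/k = 9.33/2.88 = 3.24.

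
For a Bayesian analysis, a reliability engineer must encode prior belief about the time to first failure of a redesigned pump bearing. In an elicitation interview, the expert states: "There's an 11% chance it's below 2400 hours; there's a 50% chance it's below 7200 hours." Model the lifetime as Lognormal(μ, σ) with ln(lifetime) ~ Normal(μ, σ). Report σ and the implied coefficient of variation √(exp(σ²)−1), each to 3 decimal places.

σ ≈ 0.896, CV ≈ 1.109

If T ~ Lognormal(μ,σ) then ln T ~ Normal(μ,σ), so the p-quantile of ln T is μ + z_p·σ.
ln(2400) = 7.783 and ln(7200) = 8.882; z_{0.11} = -1.227, z_{0.5} = 0.
σ = (8.882 − 7.783)/(0 − (-1.227)) = 0.896.
μ = 7.783 − (-1.227)·0.896 = 8.882.
CV = √(exp(σ²)−1) = √(exp(0.8023)−1) = 1.109.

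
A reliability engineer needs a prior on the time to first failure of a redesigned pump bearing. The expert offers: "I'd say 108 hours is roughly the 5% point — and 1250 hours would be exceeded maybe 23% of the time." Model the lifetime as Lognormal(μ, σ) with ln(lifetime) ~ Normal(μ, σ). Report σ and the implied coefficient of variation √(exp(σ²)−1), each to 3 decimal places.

If T ~ Lognormal(μ,σ) then ln T ~ Normal(μ,σ), so the p-quantile of ln T is μ + z_p·σ.
ln(108) = 4.682 and ln(1250) = 7.131; z_{0.05} = -1.645, z_{0.77} = 0.7388.
σ = (7.131 − 4.682)/(0.7388 − (-1.645)) = 1.027.
μ = 4.682 − (-1.645)·1.027 = 6.372.
CV = √(exp(σ²)−1) = √(exp(1.0553)−1) = 1.369.

σ ≈ 1.027, CV ≈ 1.369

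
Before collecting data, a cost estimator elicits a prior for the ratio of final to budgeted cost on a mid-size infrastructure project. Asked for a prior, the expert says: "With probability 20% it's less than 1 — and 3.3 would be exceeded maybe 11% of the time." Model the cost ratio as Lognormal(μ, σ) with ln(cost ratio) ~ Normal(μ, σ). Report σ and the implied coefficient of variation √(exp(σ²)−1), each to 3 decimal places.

σ ≈ 0.577, CV ≈ 0.629

If T ~ Lognormal(μ,σ) then ln T ~ Normal(μ,σ), so the p-quantile of ln T is μ + z_p·σ.
ln(1) = 0 and ln(3.3) = 1.194; z_{0.2} = -0.8416, z_{0.89} = 1.227.
σ = (1.194 − 0)/(1.227 − (-0.8416)) = 0.577.
μ = 0 − (-0.8416)·0.577 = 0.486.
CV = √(exp(σ²)−1) = √(exp(0.3333)−1) = 0.629.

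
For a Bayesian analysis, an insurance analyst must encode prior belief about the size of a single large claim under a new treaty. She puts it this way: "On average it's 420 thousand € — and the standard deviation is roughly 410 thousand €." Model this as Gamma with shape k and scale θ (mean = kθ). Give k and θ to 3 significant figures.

k ≈ 1.05, θ ≈ 400

For Gamma(k, scale θ): mean = kθ, variance = kθ², so CV = 1/√k.
CV = SD/mean = 410/420 = 0.9762, hence k = 1/CV² = 1.05.
Then θ = mean/k = 420/1.05 = 400.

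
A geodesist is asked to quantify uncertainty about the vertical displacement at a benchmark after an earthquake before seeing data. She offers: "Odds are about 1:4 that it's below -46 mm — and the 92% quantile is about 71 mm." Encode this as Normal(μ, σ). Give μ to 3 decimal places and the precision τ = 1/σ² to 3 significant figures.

The p-quantile of Normal(μ,σ) is μ + z_p·σ, with z_{0.2} = -0.8416 and z_{0.92} = 1.405.
Eliminate σ: μ = (z₂·x₁ − z₁·x₂)/(z₂ − z₁) = (1.405·-46 − (-0.8416)·71)/2.247 = -2.171.
Then σ = (x₂ − x₁)/(z₂ − z₁) = (71 − -46)/2.247 = 52.077.
Precision τ = 1/σ² = 1/52.08² = 0.000369.

μ = -2.171, τ = 0.000369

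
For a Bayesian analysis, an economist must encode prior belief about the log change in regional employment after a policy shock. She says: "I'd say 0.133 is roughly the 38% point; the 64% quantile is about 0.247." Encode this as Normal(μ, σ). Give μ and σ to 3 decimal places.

The p-quantile of Normal(μ,σ) is μ + z_p·σ, with z_{0.38} = -0.3055 and z_{0.64} = 0.3585.
Eliminate σ: μ = (z₂·x₁ − z₁·x₂)/(z₂ − z₁) = (0.3585·0.133 − (-0.3055)·0.247)/0.6639 = 0.185.
Then σ = (x₂ − x₁)/(z₂ − z₁) = (0.247 − 0.133)/0.6639 = 0.172.

μ = 0.185, σ = 0.172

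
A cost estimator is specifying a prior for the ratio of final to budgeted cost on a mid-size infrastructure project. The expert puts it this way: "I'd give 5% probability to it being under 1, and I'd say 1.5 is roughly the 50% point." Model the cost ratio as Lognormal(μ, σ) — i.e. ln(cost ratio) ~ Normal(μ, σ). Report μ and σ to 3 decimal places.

μ ≈ 0.405, σ ≈ 0.247

If T ~ Lognormal(μ,σ) then ln T ~ Normal(μ,σ), so the p-quantile of ln T is μ + z_p·σ.
ln(1) = 0 and ln(1.5) = 0.4055; z_{0.05} = -1.645, z_{0.5} = 0.
σ = (0.4055 − 0)/(0 − (-1.645)) = 0.247.
μ = 0 − (-1.645)·0.247 = 0.405.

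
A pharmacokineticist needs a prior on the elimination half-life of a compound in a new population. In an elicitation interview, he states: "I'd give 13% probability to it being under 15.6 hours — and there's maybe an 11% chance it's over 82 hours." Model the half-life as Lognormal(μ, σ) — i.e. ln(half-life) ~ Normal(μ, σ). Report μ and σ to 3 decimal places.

If T ~ Lognormal(μ,σ) then ln T ~ Normal(μ,σ), so the p-quantile of ln T is μ + z_p·σ.
ln(15.6) = 2.747 and ln(82) = 4.407; z_{0.13} = -1.126, z_{0.89} = 1.227.
σ = (4.407 − 2.747)/(1.227 − (-1.126)) = 0.705.
μ = 2.747 − (-1.126)·0.705 = 3.542.

μ ≈ 3.542, σ ≈ 0.705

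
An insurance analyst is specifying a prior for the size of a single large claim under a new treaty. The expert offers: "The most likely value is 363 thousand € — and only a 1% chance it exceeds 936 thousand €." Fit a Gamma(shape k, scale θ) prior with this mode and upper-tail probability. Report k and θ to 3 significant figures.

k ≈ 6.2, θ ≈ 69.9

Gamma(k,θ) with k>1 has mode (k−1)θ, so θ = 363/(k−1).
Need P(X < 936) = 0.99 with θ tied to k this way. Start at k = 2, θ = 363: P(X<936) ≈ 0.728.
Too low — raise k to concentrate. Iterating converges to k ≈ 6.2.
Then θ = 363/(6.2−1) ≈ 69.9.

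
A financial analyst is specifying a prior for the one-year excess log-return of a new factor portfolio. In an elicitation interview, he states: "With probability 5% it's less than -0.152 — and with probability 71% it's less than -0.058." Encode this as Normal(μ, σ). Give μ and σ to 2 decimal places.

μ = -0.08, σ = 0.04

For Normal(μ,σ), the p-quantile is μ + z_p·σ. Here z_{0.05} = -1.645, z_{0.71} = 0.5534.
So -0.152 = μ − 1.645σ and -0.058 = μ + 0.5534σ.
Subtracting: σ = (-0.058 − -0.152)/(0.5534 − (-1.645)) = 0.04.
Then μ = -0.152 − (-1.645)·0.04 = -0.08.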